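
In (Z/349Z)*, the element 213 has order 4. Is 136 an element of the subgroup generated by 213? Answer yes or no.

⟨213⟩ has order 4; its elements mod 349 are {1, 136, 213, 348}.
136 is in this set.

yes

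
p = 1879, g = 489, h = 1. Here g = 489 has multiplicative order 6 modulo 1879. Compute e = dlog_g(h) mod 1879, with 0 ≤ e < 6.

0

Successive powers of 489 modulo 1879:
  489^0=1
So 489^0 ≡ 1 (mod 1879), giving e = 0.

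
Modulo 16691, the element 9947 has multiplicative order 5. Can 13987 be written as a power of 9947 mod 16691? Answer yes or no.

no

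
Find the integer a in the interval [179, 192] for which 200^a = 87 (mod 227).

Compute 200^179 mod 227 = 152, then multiply by 200 repeatedly:
  200^179=152  200^180=209  200^181=32  200^182=44  200^183=174
  200^184=69  200^185=180  200^186=134  200^187=14  200^188=76
  200^189=218  200^190=16  200^191=22  200^192=87
Found 87 at exponent 192.

192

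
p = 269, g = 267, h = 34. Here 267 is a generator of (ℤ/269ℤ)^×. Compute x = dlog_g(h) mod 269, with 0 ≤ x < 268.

106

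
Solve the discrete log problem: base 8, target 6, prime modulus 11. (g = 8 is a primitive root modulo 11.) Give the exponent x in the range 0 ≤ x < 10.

Successive powers of 8 modulo 11:
  8^0=1  8^1=8  8^2=9  8^3=6
So 8^3 ≡ 6 (mod 11), giving x = 3.

3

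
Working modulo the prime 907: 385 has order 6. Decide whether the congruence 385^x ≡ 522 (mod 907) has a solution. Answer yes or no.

yes

⟨385⟩ has order 6; its elements mod 907 are {1, 384, 385, 522, 523, 906}.
522 is in this set.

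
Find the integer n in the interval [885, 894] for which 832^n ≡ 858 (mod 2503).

892

Compute 832^885 mod 2503 = 1981, then multiply by 832 repeatedly:
  832^885=1981  832^886=1218  832^887=2164  832^888=791  832^889=2326
  832^890=413  832^891=705  832^892=858
Found 858 at exponent 892.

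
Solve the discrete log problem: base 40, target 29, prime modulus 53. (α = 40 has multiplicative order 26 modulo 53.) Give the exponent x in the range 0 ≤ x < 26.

Successive powers of 40 modulo 53:
  40^0=1  40^1=40  40^2=10  40^3=29
So 40^3 ≡ 29 (mod 53), giving x = 3.

3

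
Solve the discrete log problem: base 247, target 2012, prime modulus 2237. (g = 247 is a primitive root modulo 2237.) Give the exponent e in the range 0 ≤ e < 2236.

Baby-step giant-step with m = ceil(sqrt(2236)) = 48.
Baby table (247^j mod 2237 for j=0..47):
  0:1  1:247  2:610  3:791  4:758  5:1555  6:1558  7:62
  8:1892  9:2028  10:2065  11:19  12:219  13:405  14:1607  15:980
  16:464  17:521  18:1178  19:156  20:503  21:1206  22:361  23:1924
  24:984  25:1452  26:724  27:2105  28:951  29:12  30:727  31:609
  32:544  33:148  34:764  35:800  36:744  37:334  38:1966  39:173
  40:228  41:391  42:386  43:1388  44:575  45:1094  46:1778  47:714
Giant step factor: 247^(-48) ≡ 1428 (mod 2237).
Scan 2012·1428^i mod 2237 for i = 0, 1, …:
  i=0: 2012   i=1: 828   i=2: 1248   i=3: 1492
  i=4: 952   i=5: 1597   i=6: 1013   i=7: 1462
  i=8: 615   i=9: 1316     …   i=42: 1050
  i=43: 610
Match at i=43, j=2: e = 43·48 + 2 = 2066.

2066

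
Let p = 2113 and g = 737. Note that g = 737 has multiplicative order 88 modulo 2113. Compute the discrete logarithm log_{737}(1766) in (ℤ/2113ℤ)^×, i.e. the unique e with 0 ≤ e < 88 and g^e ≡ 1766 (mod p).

73

Baby-step giant-step with m = ceil(sqrt(88)) = 10.
Baby table (737^j mod 2113 for j=0..9):
  0:1  1:737  2:128  3:1364  4:1593  5:1326  6:1056  7:688
  8:2049  9:1431
Giant step factor: 737^(-10) ≡ 512 (mod 2113).
Scan 1766·512^i mod 2113 for i = 0, 1, …:
  i=0: 1766   i=1: 1941   i=2: 682   i=3: 539
  i=4: 1278   i=5: 1419   i=6: 1769   i=7: 1364
Match at i=7, j=3: e = 7·10 + 3 = 73.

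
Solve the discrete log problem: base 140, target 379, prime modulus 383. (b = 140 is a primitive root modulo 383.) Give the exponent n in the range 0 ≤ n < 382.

311

Baby-step giant-step with m = ceil(sqrt(382)) = 20.
Baby table (140^j mod 383 for j=0..19):
  0:1  1:140  2:67  3:188  4:276  5:340  6:108  7:183
  8:342  9:5  10:317  11:335  12:174  13:231  14:168  15:157
  16:149  17:178  18:25  19:53
Giant step factor: 140^(-20) ≡ 75 (mod 383).
Scan 379·75^i mod 383 for i = 0, 1, …:
  i=0: 379   i=1: 83   i=2: 97   i=3: 381
  i=4: 233   i=5: 240   i=6: 382   i=7: 308
  i=8: 120   i=9: 191     …   i=14: 30
  i=15: 335
Match at i=15, j=11: n = 15·20 + 11 = 311.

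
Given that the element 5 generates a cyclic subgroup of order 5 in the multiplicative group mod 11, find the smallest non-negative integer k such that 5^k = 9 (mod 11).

4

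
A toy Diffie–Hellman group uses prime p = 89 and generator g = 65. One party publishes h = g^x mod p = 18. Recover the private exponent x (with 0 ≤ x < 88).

74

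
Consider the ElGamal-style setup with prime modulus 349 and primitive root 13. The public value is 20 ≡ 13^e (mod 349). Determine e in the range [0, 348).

Baby-step giant-step with m = ceil(sqrt(348)) = 19.
Baby table (13^j mod 349 for j=0..18):
  0:1  1:13  2:169  3:103  4:292  5:306  6:139  7:62
  8:108  9:8  10:104  11:305  12:126  13:242  14:5  15:65
  16:147  17:166  18:64
Giant step factor: 13^(-19) ≡ 112 (mod 349).
Scan 20·112^i mod 349 for i = 0, 1, …:
  i=0: 20   i=1: 146   i=2: 298   i=3: 221
  i=4: 322   i=5: 117   i=6: 191   i=7: 103
Match at i=7, j=3: e = 7·19 + 3 = 136.

136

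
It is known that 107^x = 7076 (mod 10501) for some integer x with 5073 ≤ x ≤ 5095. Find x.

5095

Compute 107^5073 mod 10501 = 7864, then multiply by 107 repeatedly:
  107^5073=7864  107^5074=1368  107^5075=9863  107^5076=5241  107^5077=4234
  107^5078=1495  107^5079=2450  107^5080=10126  107^5081=1879  107^5082=1534
  107^5083=6623  107^5084=5094  107^5085=9507  107^5086=9153  107^5087=2778
  107^5088=3218  107^5089=8294  107^5090=5374  107^5091=7964  107^5092=1567
  107^5093=10154  107^5094=4875  107^5095=7076
Found 7076 at exponent 5095.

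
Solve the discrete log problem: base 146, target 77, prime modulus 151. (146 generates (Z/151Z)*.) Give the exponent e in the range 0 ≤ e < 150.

53

Baby-step giant-step with m = ceil(sqrt(150)) = 13.
Baby table (146^j mod 151 for j=0..12):
  0:1  1:146  2:25  3:26  4:21  5:46  6:72  7:93
  8:139  9:60  10:2  11:141  12:50
Giant step factor: 146^(-13) ≡ 61 (mod 151).
Scan 77·61^i mod 151 for i = 0, 1, …:
  i=0: 77   i=1: 16   i=2: 70   i=3: 42
  i=4: 146
Match at i=4, j=1: e = 4·13 + 1 = 53.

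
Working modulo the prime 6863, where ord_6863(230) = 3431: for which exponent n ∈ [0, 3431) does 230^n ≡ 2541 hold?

796

Baby-step giant-step with m = ceil(sqrt(3431)) = 59.
Baby table (230^j mod 6863 for j=0..58):
  0:1  1:230  2:4859  3:5764  4:1161  5:6236  6:6776  7:579
  8:2773  9:6394  10:1938  11:6508  12:706  13:4531  14:5817  15:6488
  16:2969  17:3433  18:345  19:3857  20:1783  21:5173  22:2491  23:3301
  24:4300  25:728  26:2728  27:2907  28:2899  29:1059  30:3365  31:5294
  32:2869  33:1022  34:1718  35:3949  36:2354  37:6106  38:4328  39:305
  40:1520  41:6450  42:1092  43:4092  44:929  45:917  46:5020  47:1616
  48:1078  49:872  50:1533  51:2577  52:2492  53:3531  54:2296  55:6492
  56:3889  57:2280  58:2812
Giant step factor: 230^(-59) ≡ 331 (mod 6863).
Scan 2541·331^i mod 6863 for i = 0, 1, …:
  i=0: 2541   i=1: 3785   i=2: 3769   i=3: 5336
  i=4: 2425   i=5: 6567   i=6: 4969   i=7: 4482
  i=8: 1134   i=9: 4752   i=10: 1285   i=11: 6692
  i=12: 5166   i=13: 1059
Match at i=13, j=29: n = 13·59 + 29 = 796.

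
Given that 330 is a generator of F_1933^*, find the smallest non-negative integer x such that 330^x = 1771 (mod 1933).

Baby-step giant-step with m = ceil(sqrt(1932)) = 44.
Baby table (330^j mod 1933 for j=0..43):
  0:1  1:330  2:652  3:597  4:1777  5:711  6:737  7:1585
  8:1140  9:1198  10:1008  11:164  12:1929  13:613  14:1258  15:1478
  16:624  17:1022  18:918  19:1392  20:1239  21:1007  22:1767  23:1277
  24:16  25:1414  26:767  27:1820  28:1370  29:1711  30:194  31:231
  32:843  33:1771  34:664  35:691  36:1869  37:143  38:798  39:452
  40:319  41:888  42:1157  43:1009
Giant step factor: 330^(-44) ≡ 90 (mod 1933).
Scan 1771·90^i mod 1933 for i = 0, 1, …:
  i=0: 1771
Match at i=0, j=33: x = 0·44 + 33 = 33.

33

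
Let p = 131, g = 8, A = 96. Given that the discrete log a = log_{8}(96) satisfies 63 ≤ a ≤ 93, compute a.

Compute 8^63 mod 131 = 88, then multiply by 8 repeatedly:
  8^63=88  8^64=49  8^65=130  8^66=123  8^67=67
  8^68=12  8^69=96
Found 96 at exponent 69.

69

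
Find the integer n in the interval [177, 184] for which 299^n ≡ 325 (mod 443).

Compute 299^177 mod 443 = 290, then multiply by 299 repeatedly:
  299^177=290  299^178=325
Found 325 at exponent 178.

178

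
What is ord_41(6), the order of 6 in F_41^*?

The order of 6 must divide p − 1 = 40 = 2^3 · 5.
Divisors: 1, 2, 4, 5, 8, 10, 20, 40.
Check each in increasing order: 6^1 ≡ 6;  6^2 ≡ 36;  6^4 ≡ 25;  6^5 ≡ 27;  6^8 ≡ 10;  6^10 ≡ 32;  6^20 ≡ 40;  6^40 ≡ 1.
Smallest exponent giving 1 is 40.

40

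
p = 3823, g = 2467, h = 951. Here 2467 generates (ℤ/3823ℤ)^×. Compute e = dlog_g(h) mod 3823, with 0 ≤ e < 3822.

Baby-step giant-step with m = ceil(sqrt(3822)) = 62.
Baby table (2467^j mod 3823 for j=0..61):
  0:1  1:2467  2:3696  3:177  4:837  5:459  6:745  7:2875
  8:960  9:1883  10:416  11:1708  12:690  13:995  14:299  15:3617
  16:257  17:3224  18:1768  19:3436  20:1021  21:3273  22:315  23:1036
  24:2048  25:2233  26:3691  27:3134  28:1472  29:3397  30:383  31:580
  32:1058  33:2800  34:3262  35:3762  36:2433  37:101  38:672  39:2465
  40:2585  41:431  42:483  43:2608  44:3650  45:1385  46:2856  47:3786
  48:473  49:876  50:1097  51:3438  52:2132  53:3019  54:669  55:2710
  56:2966  57:3723  58:1795  59:1231  60:1415  61:406
Giant step factor: 2467^(-62) ≡ 1115 (mod 3823).
Scan 951·1115^i mod 3823 for i = 0, 1, …:
  i=0: 951   i=1: 1394   i=2: 2172   i=3: 1821
  i=4: 402   i=5: 939   i=6: 3306   i=7: 818
  i=8: 2196   i=9: 1820   i=10: 3110   i=11: 189
  i=12: 470   i=13: 299
Match at i=13, j=14: e = 13·62 + 14 = 820.

820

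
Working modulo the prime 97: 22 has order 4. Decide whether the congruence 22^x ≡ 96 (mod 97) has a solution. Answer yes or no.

yes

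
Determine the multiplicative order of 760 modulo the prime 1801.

The order of 760 must divide p − 1 = 1800 = 2^3 · 3^2 · 5^2.
Divisors: 1, 2, 3, 4, 5, 6, 8, 9, 10, 12, 15, 18, 20, 24, 25, 30, 36, 40, 45, 50, 60, 72, 75, 90, 100, 120, 150, 180, 200, 225, 300, 360, 450, 600, 900, 1800.
Check each in increasing order: 760^1 ≡ 760;  760^2 ≡ 1280;  760^3 ≡ 260;  760^4 ≡ 1291;  760^5 ≡ 1416;  760^6 ≡ 963;  760^8 ≡ 756;  760^9 ≡ 41;  760^10 ≡ 543;  760^12 ≡ 1655;  760^15 ≡ 1662;  760^18 ≡ 1681;  760^20 ≡ 1286;  760^24 ≡ 1505;  760^25 ≡ 165;  760^30 ≡ 1311;  760^36 ≡ 1793;  760^40 ≡ 478;  760^45 ≡ 1473;  760^50 ≡ 210;  760^60 ≡ 567;  760^72 ≡ 64;  760^75 ≡ 431;  760^90 ≡ 1325;  760^100 ≡ 876;  760^120 ≡ 911;  760^150 ≡ 258;  760^180 ≡ 1451;  760^200 ≡ 150;  760^225 ≡ 1337;  760^300 ≡ 1728;  760^360 ≡ 32;  760^450 ≡ 977;  760^600 ≡ 1727;  760^900 ≡ 1800;  760^1800 ≡ 1.
Smallest exponent giving 1 is 1800.

1800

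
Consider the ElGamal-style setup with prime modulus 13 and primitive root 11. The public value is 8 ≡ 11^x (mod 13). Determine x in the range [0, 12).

Successive powers of 11 modulo 13:
  11^0=1  11^1=11  11^2=4  11^3=5  11^4=3  11^5=7
  11^6=12  11^7=2  11^8=9  11^9=8
So 11^9 ≡ 8 (mod 13), giving x = 9.

9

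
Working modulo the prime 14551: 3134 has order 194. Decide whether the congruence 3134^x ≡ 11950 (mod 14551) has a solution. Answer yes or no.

no

11950 ∈ ⟨3134⟩ iff 11950^194 ≡ 1 (mod 14551), since |⟨3134⟩| = 194.
11950^194 mod 14551 = 1564.
Since 1564 ≠ 1, 11950 does not lie in the subgroup.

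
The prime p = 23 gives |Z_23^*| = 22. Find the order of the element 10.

The order of 10 must divide p − 1 = 22 = 2 · 11.
Divisors: 1, 2, 11, 22.
Check each in increasing order: 10^1 ≡ 10;  10^2 ≡ 8;  10^11 ≡ 22;  10^22 ≡ 1.
Smallest exponent giving 1 is 22.

22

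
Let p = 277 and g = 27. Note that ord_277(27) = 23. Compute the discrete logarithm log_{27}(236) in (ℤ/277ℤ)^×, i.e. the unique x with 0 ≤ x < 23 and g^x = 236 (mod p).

22

Successive powers of 27 modulo 277:
  27^0=1  27^1=27  27^2=175  27^3=16  27^4=155  27^5=30
  27^6=256  27^7=264  27^8=203  27^9=218  27^10=69  27^11=201
  27^12=164  27^13=273  27^14=169  27^15=131  27^16=213  27^17=211
  27^18=157  27^19=84  27^20=52  27^21=19  27^22=236
So 27^22 ≡ 236 (mod 277), giving x = 22.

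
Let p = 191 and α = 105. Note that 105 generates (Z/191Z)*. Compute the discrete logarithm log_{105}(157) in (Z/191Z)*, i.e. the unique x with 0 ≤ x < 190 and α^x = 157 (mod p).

Baby-step giant-step with m = ceil(sqrt(190)) = 14.
Baby table (105^j mod 191 for j=0..13):
  0:1  1:105  2:138  3:165  4:135  5:41  6:103  7:119
  8:80  9:187  10:153  11:21  12:104  13:33
Giant step factor: 105^(-14) ≡ 92 (mod 191).
Scan 157·92^i mod 191 for i = 0, 1, …:
  i=0: 157   i=1: 119
Match at i=1, j=7: x = 1·14 + 7 = 21.

21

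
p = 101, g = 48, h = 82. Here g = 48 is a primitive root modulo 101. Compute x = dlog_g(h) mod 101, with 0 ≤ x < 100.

2

Baby-step giant-step with m = ceil(sqrt(100)) = 10.
Baby table (48^j mod 101 for j=0..9):
  0:1  1:48  2:82  3:98  4:58  5:57  6:9  7:28
  8:31  9:74
Giant step factor: 48^(-10) ≡ 6 (mod 101).
Scan 82·6^i mod 101 for i = 0, 1, …:
  i=0: 82
Match at i=0, j=2: x = 0·10 + 2 = 2.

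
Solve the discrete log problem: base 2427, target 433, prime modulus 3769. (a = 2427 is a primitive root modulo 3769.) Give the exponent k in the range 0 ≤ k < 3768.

2558

Baby-step giant-step with m = ceil(sqrt(3768)) = 62.
Baby table (2427^j mod 3769 for j=0..61):
  0:1  1:2427  2:3151  3:176  4:1255  5:533  6:824  7:2278
  8:3352  9:1802  10:1414  11:1988  12:556  13:110  14:3140  15:3631
  16:515  17:2366  18:2095  19:184  20:1826  21:3127  22:2232  23:1011
  24:78  25:856  26:793  27:2421  28:3665  29:115  30:199  31:541
  32:1395  33:1103  34:991  35:535  36:1909  37:1042  38:3704  39:543
  40:2480  41:3636  42:1343  43:3045  44:2975  45:2690  46:722  47:3478
  48:2315  49:2695  50:1550  51:388  52:3195  53:1432  54:446  55:739
  56:3278  57:3116  58:1918  59:271  60:1911  61:2127
Giant step factor: 2427^(-62) ≡ 2222 (mod 3769).
Scan 433·2222^i mod 3769 for i = 0, 1, …:
  i=0: 433   i=1: 1031   i=2: 3099   i=3: 15
  i=4: 3178   i=5: 2179   i=6: 2342   i=7: 2704
  i=8: 502   i=9: 3589     …   i=40: 867
  i=41: 515
Match at i=41, j=16: k = 41·62 + 16 = 2558.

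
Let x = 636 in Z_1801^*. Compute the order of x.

300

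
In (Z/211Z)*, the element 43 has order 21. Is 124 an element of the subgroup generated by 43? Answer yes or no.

no

124 ∈ ⟨43⟩ iff 124^21 ≡ 1 (mod 211), since |⟨43⟩| = 21.
124^21 mod 211 = 104.
Since 104 ≠ 1, 124 does not lie in the subgroup.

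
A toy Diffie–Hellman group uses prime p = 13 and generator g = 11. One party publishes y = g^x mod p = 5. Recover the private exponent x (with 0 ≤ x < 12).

3

Successive powers of 11 modulo 13:
  11^0=1  11^1=11  11^2=4  11^3=5
So 11^3 ≡ 5 (mod 13), giving x = 3.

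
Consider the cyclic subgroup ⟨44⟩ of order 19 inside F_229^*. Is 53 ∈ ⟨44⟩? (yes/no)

yes

⟨44⟩ has order 19; its elements mod 229 are {1, 16, 17, 27, 42, 43, 44, 53, 57, 60, 61, 104, 121, 161, 165, 203, 214, 218, 225}.
53 is in this set.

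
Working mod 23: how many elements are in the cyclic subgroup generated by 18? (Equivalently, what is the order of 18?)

The order of 18 must divide p − 1 = 22 = 2 · 11.
Divisors: 1, 2, 11, 22.
Check each in increasing order: 18^1 ≡ 18;  18^2 ≡ 2;  18^11 ≡ 1.
Smallest exponent giving 1 is 11.

11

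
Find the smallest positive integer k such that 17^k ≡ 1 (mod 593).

The order of 17 must divide p − 1 = 592 = 2^4 · 37.
Divisors: 1, 2, 4, 8, 16, 37, 74, 148, 296, 592.
Check each in increasing order: 17^1 ≡ 17;  17^2 ≡ 289;  17^4 ≡ 501;  17^8 ≡ 162;  17^16 ≡ 152;  17^37 ≡ 392;  17^74 ≡ 77;  17^148 ≡ 592;  17^296 ≡ 1.
Smallest exponent giving 1 is 296.

296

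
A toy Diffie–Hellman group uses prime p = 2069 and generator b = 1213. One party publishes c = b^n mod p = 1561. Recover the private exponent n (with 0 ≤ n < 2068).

1992

Baby-step giant-step with m = ceil(sqrt(2068)) = 46.
Baby table (1213^j mod 2069 for j=0..45):
  0:1  1:1213  2:310  3:1541  4:926  5:1840  6:1538  7:1425
  8:910  9:1053  10:716  11:1597  12:577  13:579  14:936  15:1556
  16:500  17:283  18:1894  19:832  20:1613  21:1364  22:1401  23:764
  24:1889  25:974  26:63  27:1935  28:909  29:1909  30:406  31:56
  32:1720  33:808  34:1467  35:131  36:1659  37:1299  38:1178  39:1304
  40:1036  41:785  42:465  43:1277  44:1389  45:691
Giant step factor: 1213^(-46) ≡ 652 (mod 2069).
Scan 1561·652^i mod 2069 for i = 0, 1, …:
  i=0: 1561   i=1: 1893   i=2: 1112   i=3: 874
  i=4: 873   i=5: 221   i=6: 1331   i=7: 901
  i=8: 1925   i=9: 1286     …   i=42: 1385
  i=43: 936
Match at i=43, j=14: n = 43·46 + 14 = 1992.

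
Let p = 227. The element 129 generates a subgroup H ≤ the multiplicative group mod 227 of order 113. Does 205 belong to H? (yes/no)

yes

205 ∈ ⟨129⟩ iff 205^113 ≡ 1 (mod 227), since |⟨129⟩| = 113.
205^113 mod 227 = 1.
Since 1 = 1, 205 lies in the subgroup.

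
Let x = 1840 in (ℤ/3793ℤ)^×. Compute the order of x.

632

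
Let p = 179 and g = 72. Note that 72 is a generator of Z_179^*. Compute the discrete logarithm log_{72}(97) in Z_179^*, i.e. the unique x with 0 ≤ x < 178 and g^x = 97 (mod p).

19

Baby-step giant-step with m = ceil(sqrt(178)) = 14.
Baby table (72^j mod 179 for j=0..13):
  0:1  1:72  2:172  3:33  4:49  5:127  6:15  7:6
  8:74  9:137  10:19  11:115  12:46  13:90
Giant step factor: 72^(-14) ≡ 5 (mod 179).
Scan 97·5^i mod 179 for i = 0, 1, …:
  i=0: 97   i=1: 127
Match at i=1, j=5: x = 1·14 + 5 = 19.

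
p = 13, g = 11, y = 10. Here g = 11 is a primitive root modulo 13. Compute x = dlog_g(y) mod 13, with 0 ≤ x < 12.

10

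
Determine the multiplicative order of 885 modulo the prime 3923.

1961

The order of 885 must divide p − 1 = 3922 = 2 · 37 · 53.
Divisors: 1, 2, 37, 53, 74, 106, 1961, 3922.
Check each in increasing order: 885^1 ≡ 885;  885^2 ≡ 2548;  885^37 ≡ 2365;  885^53 ≡ 406;  885^74 ≡ 2950;  885^106 ≡ 70;  885^1961 ≡ 1.
Smallest exponent giving 1 is 1961.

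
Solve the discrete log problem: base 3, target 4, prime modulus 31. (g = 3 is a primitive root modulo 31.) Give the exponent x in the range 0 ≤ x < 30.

Successive powers of 3 modulo 31:
  3^0=1  3^1=3  3^2=9  3^3=27  3^4=19  3^5=26
  3^6=16  3^7=17  3^8=20  3^9=29  3^10=25  3^11=13
  3^12=8  3^13=24  3^14=10  3^15=30  3^16=28  3^17=22
  3^18=4
So 3^18 ≡ 4 (mod 31), giving x = 18.

18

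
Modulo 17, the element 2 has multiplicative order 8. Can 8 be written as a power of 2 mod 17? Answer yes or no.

yes

⟨2⟩ has order 8; its elements mod 17 are {1, 2, 4, 8, 9, 13, 15, 16}.
8 is in this set.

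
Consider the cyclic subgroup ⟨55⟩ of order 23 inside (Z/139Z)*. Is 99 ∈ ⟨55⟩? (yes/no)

no

⟨55⟩ has order 23; its elements mod 139 are {1, 6, 34, 36, 44, 45, 52, 55, 57, 63, 64, 65, 77, 79, 80, 91, 100, 106, 112, 116, 125, 129, 131}.
99 is not in this set.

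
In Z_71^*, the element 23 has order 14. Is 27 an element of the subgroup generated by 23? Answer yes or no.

no

⟨23⟩ has order 14; its elements mod 71 are {1, 20, 23, 26, 30, 32, 34, 37, 39, 41, 45, 48, 51, 70}.
27 is not in this set.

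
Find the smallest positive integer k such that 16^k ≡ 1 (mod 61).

15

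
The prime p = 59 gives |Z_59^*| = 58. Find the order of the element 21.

The order of 21 must divide p − 1 = 58 = 2 · 29.
Divisors: 1, 2, 29, 58.
Check each in increasing order: 21^1 ≡ 21;  21^2 ≡ 28;  21^29 ≡ 1.
Smallest exponent giving 1 is 29.

29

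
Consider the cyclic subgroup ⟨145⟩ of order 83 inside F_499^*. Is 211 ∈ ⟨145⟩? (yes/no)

yes

211 ∈ ⟨145⟩ iff 211^83 ≡ 1 (mod 499), since |⟨145⟩| = 83.
211^83 mod 499 = 1.
Since 1 = 1, 211 lies in the subgroup.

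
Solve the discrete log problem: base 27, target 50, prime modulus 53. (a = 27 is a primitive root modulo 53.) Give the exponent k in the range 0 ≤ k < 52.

Successive powers of 27 modulo 53:
  27^0=1  27^1=27  27^2=40  27^3=20  27^4=10  27^5=5
  27^6=29  27^7=41  27^8=47  27^9=50
So 27^9 ≡ 50 (mod 53), giving k = 9.

9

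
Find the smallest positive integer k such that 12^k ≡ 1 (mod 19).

6

The order of 12 must divide p − 1 = 18 = 2 · 3^2.
Divisors: 1, 2, 3, 6, 9, 18.
Check each in increasing order: 12^1 ≡ 12;  12^2 ≡ 11;  12^3 ≡ 18;  12^6 ≡ 1.
Smallest exponent giving 1 is 6.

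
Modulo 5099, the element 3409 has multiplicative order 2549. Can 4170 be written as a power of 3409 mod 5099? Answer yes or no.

no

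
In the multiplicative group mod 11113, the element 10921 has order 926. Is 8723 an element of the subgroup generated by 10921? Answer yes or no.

yes

8723 ∈ ⟨10921⟩ iff 8723^926 ≡ 1 (mod 11113), since |⟨10921⟩| = 926.
8723^926 mod 11113 = 1.
Since 1 = 1, 8723 lies in the subgroup.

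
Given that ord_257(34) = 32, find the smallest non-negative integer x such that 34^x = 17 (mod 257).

19

Successive powers of 34 modulo 257:
  34^0=1  34^1=34  34^2=128  34^3=240  34^4=193  34^5=137
  34^6=32  34^7=60  34^8=241  34^9=227  34^10=8  34^11=15
  34^12=253  34^13=121  34^14=2  34^15=68  34^16=256  34^17=223
  34^18=129  34^19=17
So 34^19 ≡ 17 (mod 257), giving x = 19.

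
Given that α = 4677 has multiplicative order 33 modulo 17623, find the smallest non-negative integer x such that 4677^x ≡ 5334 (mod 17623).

Successive powers of 4677 modulo 17623:
  4677^0=1  4677^1=4677  4677^2=4186  4677^3=16392  4677^4=5334
So 4677^4 ≡ 5334 (mod 17623), giving x = 4.

4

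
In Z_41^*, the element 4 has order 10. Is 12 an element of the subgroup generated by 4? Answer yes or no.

⟨4⟩ has order 10; its elements mod 41 are {1, 4, 10, 16, 18, 23, 25, 31, 37, 40}.
12 is not in this set.

no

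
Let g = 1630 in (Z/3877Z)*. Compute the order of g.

The order of 1630 must divide p − 1 = 3876 = 2^2 · 3 · 17 · 19.
Divisors: 1, 2, 3, 4, 6, 12, 17, 19, 34, 38, 51, 57, 68, 76, 102, 114, 204, 228, 323, 646, 969, 1292, 1938, 3876.
Check each in increasing order: 1630^1 ≡ 1630;  1630^2 ≡ 1155;  1630^3 ≡ 2305;  1630^4 ≡ 337;  1630^6 ≡ 1535;  1630^12 ≡ 2886;  1630^17 ≡ 3360;  1630^19 ≡ 3800;  1630^34 ≡ 3653;  1630^38 ≡ 2052;  1630^51 ≡ 3375;  1630^57 ≡ 953;  1630^68 ≡ 3652;  1630^76 ≡ 282;  1630^102 ≡ 3876;  1630^114 ≡ 991;  1630^204 ≡ 1.
Smallest exponent giving 1 is 204.

204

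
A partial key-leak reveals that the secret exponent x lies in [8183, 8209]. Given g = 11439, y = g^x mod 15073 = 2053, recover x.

8189

Compute 11439^8183 mod 15073 = 857, then multiply by 11439 repeatedly:
  11439^8183=857  11439^8184=5773  11439^8185=2534  11439^8186=1047  11439^8187=8671
  11439^8188=7229  11439^8189=2053
Found 2053 at exponent 8189.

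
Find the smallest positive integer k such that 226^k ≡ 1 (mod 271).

270

The order of 226 must divide p − 1 = 270 = 2 · 3^3 · 5.
Divisors: 1, 2, 3, 5, 6, 9, 10, 15, 18, 27, 30, 45, 54, 90, 135, 270.
Check each in increasing order: 226^1 ≡ 226;  226^2 ≡ 128;  226^3 ≡ 202;  226^5 ≡ 111;  226^6 ≡ 154;  226^9 ≡ 214;  226^10 ≡ 126;  226^15 ≡ 165;  226^18 ≡ 268;  226^27 ≡ 171;  226^30 ≡ 125;  226^45 ≡ 29;  226^54 ≡ 244;  226^90 ≡ 28;  226^135 ≡ 270;  226^270 ≡ 1.
Smallest exponent giving 1 is 270.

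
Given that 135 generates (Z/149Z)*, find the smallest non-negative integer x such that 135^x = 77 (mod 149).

83

Baby-step giant-step with m = ceil(sqrt(148)) = 13.
Baby table (135^j mod 149 for j=0..12):
  0:1  1:135  2:47  3:87  4:123  5:66  6:119  7:122
  8:80  9:72  10:35  11:106  12:6
Giant step factor: 135^(-13) ≡ 94 (mod 149).
Scan 77·94^i mod 149 for i = 0, 1, …:
  i=0: 77   i=1: 86   i=2: 38   i=3: 145
  i=4: 71   i=5: 118   i=6: 66
Match at i=6, j=5: x = 6·13 + 5 = 83.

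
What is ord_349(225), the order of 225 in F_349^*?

87

The order of 225 must divide p − 1 = 348 = 2^2 · 3 · 29.
Divisors: 1, 2, 3, 4, 6, 12, 29, 58, 87, 116, 174, 348.
Check each in increasing order: 225^1 ≡ 225;  225^2 ≡ 20;  225^3 ≡ 312;  225^4 ≡ 51;  225^6 ≡ 322;  225^12 ≡ 31;  225^29 ≡ 122;  225^58 ≡ 226;  225^87 ≡ 1.
Smallest exponent giving 1 is 87.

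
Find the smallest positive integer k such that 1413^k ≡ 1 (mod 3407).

The order of 1413 must divide p − 1 = 3406 = 2 · 13 · 131.
Divisors: 1, 2, 13, 26, 131, 262, 1703, 3406.
Check each in increasing order: 1413^1 ≡ 1413;  1413^2 ≡ 67;  1413^13 ≡ 1758;  1413^26 ≡ 415;  1413^131 ≡ 713;  1413^262 ≡ 726;  1413^1703 ≡ 1.
Smallest exponent giving 1 is 1703.

1703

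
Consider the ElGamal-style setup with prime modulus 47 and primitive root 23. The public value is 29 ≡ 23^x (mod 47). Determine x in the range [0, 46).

Successive powers of 23 modulo 47:
  23^0=1  23^1=23  23^2=12  23^3=41  23^4=3  23^5=22
  23^6=36  23^7=29
So 23^7 ≡ 29 (mod 47), giving x = 7.

7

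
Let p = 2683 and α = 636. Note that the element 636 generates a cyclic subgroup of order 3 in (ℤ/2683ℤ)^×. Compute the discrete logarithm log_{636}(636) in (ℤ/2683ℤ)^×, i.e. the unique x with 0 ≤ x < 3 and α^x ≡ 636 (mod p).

Successive powers of 636 modulo 2683:
  636^0=1  636^1=636
So 636^1 ≡ 636 (mod 2683), giving x = 1.

1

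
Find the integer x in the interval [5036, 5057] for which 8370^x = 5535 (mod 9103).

5054

Compute 8370^5036 mod 9103 = 1197, then multiply by 8370 repeatedly:
  8370^5036=1197  8370^5037=5590  8370^5038=7983  8370^5039=1690  8370^5040=8341
  8370^5041=3263  8370^5042=2310  8370^5043=9031  8370^5044=7261  8370^5045=2942
  8370^5046=925  8370^5047=4700  8370^5048=4937  8370^5049=4173  8370^5050=8902
  8370^5051=1685  8370^5052=2903  8370^5053=2203  8370^5054=5535
Found 5535 at exponent 5054.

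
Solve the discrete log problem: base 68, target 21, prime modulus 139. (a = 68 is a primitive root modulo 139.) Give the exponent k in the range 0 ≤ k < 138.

73

Baby-step giant-step with m = ceil(sqrt(138)) = 12.
Baby table (68^j mod 139 for j=0..11):
  0:1  1:68  2:37  3:14  4:118  5:101  6:57  7:123
  8:24  9:103  10:54  11:58
Giant step factor: 68^(-12) ≡ 131 (mod 139).
Scan 21·131^i mod 139 for i = 0, 1, …:
  i=0: 21   i=1: 110   i=2: 93   i=3: 90
  i=4: 114   i=5: 61   i=6: 68
Match at i=6, j=1: k = 6·12 + 1 = 73.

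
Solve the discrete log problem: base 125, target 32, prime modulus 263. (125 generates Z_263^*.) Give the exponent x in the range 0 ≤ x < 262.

142

Baby-step giant-step with m = ceil(sqrt(262)) = 17.
Baby table (125^j mod 263 for j=0..16):
  0:1  1:125  2:108  3:87  4:92  5:191  6:205  7:114
  8:48  9:214  10:187  11:231  12:208  13:226  14:109  15:212
  16:200
Giant step factor: 125^(-17) ≡ 228 (mod 263).
Scan 32·228^i mod 263 for i = 0, 1, …:
  i=0: 32   i=1: 195   i=2: 13   i=3: 71
  i=4: 145   i=5: 185   i=6: 100   i=7: 182
  i=8: 205
Match at i=8, j=6: x = 8·17 + 6 = 142.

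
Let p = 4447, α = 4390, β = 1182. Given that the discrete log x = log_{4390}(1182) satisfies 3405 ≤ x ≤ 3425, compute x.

3406

Compute 4390^3405 mod 4447 = 3256, then multiply by 4390 repeatedly:
  4390^3405=3256  4390^3406=1182
Found 1182 at exponent 3406.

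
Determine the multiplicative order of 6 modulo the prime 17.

16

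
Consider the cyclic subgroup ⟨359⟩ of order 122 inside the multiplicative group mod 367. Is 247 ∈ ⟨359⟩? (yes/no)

yes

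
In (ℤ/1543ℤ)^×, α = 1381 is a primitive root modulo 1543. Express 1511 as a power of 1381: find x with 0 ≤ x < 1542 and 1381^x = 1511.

389

Baby-step giant-step with m = ceil(sqrt(1542)) = 40.
Baby table (1381^j mod 1543 for j=0..39):
  0:1  1:1381  2:13  3:980  4:169  5:396  6:654  7:519
  8:787  9:575  10:973  11:1303  12:305  13:1509  14:879  15:1101
  16:626  17:426  18:423  19:909  20:870  21:1016  22:509  23:864
  24:445  25:431  26:1156  27:974  28:1141  29:318  30:946  31:1048
  32:1497  33:1280  34:945  35:1210  36:1484  37:300  38:776  39:814
Giant step factor: 1381^(-40) ≡ 1121 (mod 1543).
Scan 1511·1121^i mod 1543 for i = 0, 1, …:
  i=0: 1511   i=1: 1160   i=2: 1154   i=3: 600
  i=4: 1395   i=5: 736   i=6: 1094   i=7: 1232
  i=8: 87   i=9: 318
Match at i=9, j=29: x = 9·40 + 29 = 389.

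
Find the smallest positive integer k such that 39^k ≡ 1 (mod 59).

58

The order of 39 must divide p − 1 = 58 = 2 · 29.
Divisors: 1, 2, 29, 58.
Check each in increasing order: 39^1 ≡ 39;  39^2 ≡ 46;  39^29 ≡ 58;  39^58 ≡ 1.
Smallest exponent giving 1 is 58.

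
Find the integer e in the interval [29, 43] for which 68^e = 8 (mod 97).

Compute 68^29 mod 97 = 80, then multiply by 68 repeatedly:
  68^29=80  68^30=8
Found 8 at exponent 30.

30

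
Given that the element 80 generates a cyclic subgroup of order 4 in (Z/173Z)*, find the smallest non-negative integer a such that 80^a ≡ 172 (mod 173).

2

Successive powers of 80 modulo 173:
  80^0=1  80^1=80  80^2=172
So 80^2 ≡ 172 (mod 173), giving a = 2.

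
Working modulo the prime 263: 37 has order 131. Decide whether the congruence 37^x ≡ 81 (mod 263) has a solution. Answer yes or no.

yes

81 ∈ ⟨37⟩ iff 81^131 ≡ 1 (mod 263), since |⟨37⟩| = 131.
81^131 mod 263 = 1.
Since 1 = 1, 81 lies in the subgroup.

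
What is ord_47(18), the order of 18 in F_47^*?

23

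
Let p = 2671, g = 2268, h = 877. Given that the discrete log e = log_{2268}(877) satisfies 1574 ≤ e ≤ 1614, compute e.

1588

Compute 2268^1574 mod 2671 = 196, then multiply by 2268 repeatedly:
  2268^1574=196  2268^1575=1142  2268^1576=1857  2268^1577=2180  2268^1578=219
  2268^1579=2557  2268^1580=535  2268^1581=746  2268^1582=1185  2268^1583=554
  2268^1584=1102  2268^1585=1951  2268^1586=1692  2268^1587=1900  2268^1588=877
Found 877 at exponent 1588.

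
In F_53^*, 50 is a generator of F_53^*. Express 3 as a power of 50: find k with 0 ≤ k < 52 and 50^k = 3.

27

Successive powers of 50 modulo 53:
  50^0=1  50^1=50  50^2=9  50^3=26  50^4=28  50^5=22
  50^6=40  50^7=39  50^8=42  50^9=33  50^10=7  50^11=32
  50^12=10  50^13=23  50^14=37  50^15=48  50^16=15  50^17=8
  50^18=29  50^19=19  50^20=49  50^21=12  50^22=17  50^23=2
  50^24=47  50^25=18  50^26=52  50^27=3
So 50^27 ≡ 3 (mod 53), giving k = 27.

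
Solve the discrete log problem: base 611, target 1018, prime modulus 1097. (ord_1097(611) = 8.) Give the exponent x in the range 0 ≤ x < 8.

Successive powers of 611 modulo 1097:
  611^0=1  611^1=611  611^2=341  611^3=1018
So 611^3 ≡ 1018 (mod 1097), giving x = 3.

3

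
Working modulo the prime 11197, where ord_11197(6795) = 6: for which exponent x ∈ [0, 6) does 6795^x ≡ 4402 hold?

Successive powers of 6795 modulo 11197:
  6795^0=1  6795^1=6795  6795^2=6794  6795^3=11196  6795^4=4402
So 6795^4 ≡ 4402 (mod 11197), giving x = 4.

4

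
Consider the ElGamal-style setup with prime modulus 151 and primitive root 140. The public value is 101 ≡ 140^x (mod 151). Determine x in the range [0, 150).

Baby-step giant-step with m = ceil(sqrt(150)) = 13.
Baby table (140^j mod 151 for j=0..12):
  0:1  1:140  2:121  3:28  4:145  5:66  6:29  7:134
  8:36  9:57  10:128  11:102  12:86
Giant step factor: 140^(-13) ≡ 117 (mod 151).
Scan 101·117^i mod 151 for i = 0, 1, …:
  i=0: 101   i=1: 39   i=2: 33   i=3: 86
Match at i=3, j=12: x = 3·13 + 12 = 51.

51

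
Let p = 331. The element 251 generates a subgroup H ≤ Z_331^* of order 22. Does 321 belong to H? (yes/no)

⟨251⟩ has order 22; its elements mod 331 are {1, 38, 57, 61, 74, 80, 85, 111, 120, 151, 164, 167, 180, 211, 220, 246, 251, 257, 270, 274, 293, 330}.
321 is not in this set.

no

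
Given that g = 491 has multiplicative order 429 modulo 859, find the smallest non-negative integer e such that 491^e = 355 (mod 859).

Baby-step giant-step with m = ceil(sqrt(429)) = 21.
Baby table (491^j mod 859 for j=0..20):
  0:1  1:491  2:561  3:571  4:327  5:783  6:480  7:314
  8:413  9:59  10:622  11:457  12:188  13:395  14:670  15:832
  16:487  17:315  18:45  19:620  20:334
Giant step factor: 491^(-21) ≡ 733 (mod 859).
Scan 355·733^i mod 859 for i = 0, 1, …:
  i=0: 355   i=1: 797   i=2: 81   i=3: 102
  i=4: 33   i=5: 137   i=6: 777   i=7: 24
  i=8: 412   i=9: 487
Match at i=9, j=16: e = 9·21 + 16 = 205.

205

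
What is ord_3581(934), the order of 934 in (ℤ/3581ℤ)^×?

895

The order of 934 must divide p − 1 = 3580 = 2^2 · 5 · 179.
Divisors: 1, 2, 4, 5, 10, 20, 179, 358, 716, 895, 1790, 3580.
Check each in increasing order: 934^1 ≡ 934;  934^2 ≡ 2173;  934^4 ≡ 2171;  934^5 ≡ 868;  934^10 ≡ 1414;  934^20 ≡ 1198;  934^179 ≡ 2219;  934^358 ≡ 86;  934^716 ≡ 234;  934^895 ≡ 1.
Smallest exponent giving 1 is 895.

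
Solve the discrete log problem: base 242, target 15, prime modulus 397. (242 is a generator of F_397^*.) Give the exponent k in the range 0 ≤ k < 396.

201

Baby-step giant-step with m = ceil(sqrt(396)) = 20.
Baby table (242^j mod 397 for j=0..19):
  0:1  1:242  2:205  3:382  4:340  5:101  6:225  7:61
  8:73  9:198  10:276  11:96  12:206  13:227  14:148  15:86
  16:168  17:162  18:298  19:259
Giant step factor: 242^(-20) ≡ 306 (mod 397).
Scan 15·306^i mod 397 for i = 0, 1, …:
  i=0: 15   i=1: 223   i=2: 351   i=3: 216
  i=4: 194   i=5: 211   i=6: 252   i=7: 94
  i=8: 180   i=9: 294   i=10: 242
Match at i=10, j=1: k = 10·20 + 1 = 201.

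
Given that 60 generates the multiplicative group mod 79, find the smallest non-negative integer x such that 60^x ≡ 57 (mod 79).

Baby-step giant-step with m = ceil(sqrt(78)) = 9.
Baby table (60^j mod 79 for j=0..8):
  0:1  1:60  2:45  3:14  4:50  5:77  6:38  7:68
  8:51
Giant step factor: 60^(-9) ≡ 15 (mod 79).
Scan 57·15^i mod 79 for i = 0, 1, …:
  i=0: 57   i=1: 65   i=2: 27   i=3: 10
  i=4: 71   i=5: 38
Match at i=5, j=6: x = 5·9 + 6 = 51.

51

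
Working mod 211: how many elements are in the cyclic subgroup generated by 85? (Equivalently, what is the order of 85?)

The order of 85 must divide p − 1 = 210 = 2 · 3 · 5 · 7.
Divisors: 1, 2, 3, 5, 6, 7, 10, 14, 15, 21, 30, 35, 42, 70, 105, 210.
Check each in increasing order: 85^1 ≡ 85;  85^2 ≡ 51;  85^3 ≡ 115;  85^5 ≡ 168;  85^6 ≡ 143;  85^7 ≡ 128;  85^10 ≡ 161;  85^14 ≡ 137;  85^15 ≡ 40;  85^21 ≡ 23;  85^30 ≡ 123;  85^35 ≡ 197;  85^42 ≡ 107;  85^70 ≡ 196;  85^105 ≡ 210;  85^210 ≡ 1.
Smallest exponent giving 1 is 210.

210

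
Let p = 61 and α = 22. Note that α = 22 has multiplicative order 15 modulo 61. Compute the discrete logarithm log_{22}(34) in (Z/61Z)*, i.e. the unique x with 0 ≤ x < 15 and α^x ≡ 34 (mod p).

Successive powers of 22 modulo 61:
  22^0=1  22^1=22  22^2=57  22^3=34
So 22^3 ≡ 34 (mod 61), giving x = 3.

3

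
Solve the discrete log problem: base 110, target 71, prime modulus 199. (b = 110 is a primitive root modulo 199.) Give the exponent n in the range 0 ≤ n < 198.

103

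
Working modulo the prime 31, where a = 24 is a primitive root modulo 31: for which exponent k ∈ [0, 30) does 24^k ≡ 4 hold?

Successive powers of 24 modulo 31:
  24^0=1  24^1=24  24^2=18  24^3=29  24^4=14  24^5=26
  24^6=4
So 24^6 ≡ 4 (mod 31), giving k = 6.

6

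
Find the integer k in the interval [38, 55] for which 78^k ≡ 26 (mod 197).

Compute 78^38 mod 197 = 26, then multiply by 78 repeatedly:
  78^38=26
Found 26 at exponent 38.

38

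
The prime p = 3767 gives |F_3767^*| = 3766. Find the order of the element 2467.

3766

The order of 2467 must divide p − 1 = 3766 = 2 · 7 · 269.
Divisors: 1, 2, 7, 14, 269, 538, 1883, 3766.
Check each in increasing order: 2467^1 ≡ 2467;  2467^2 ≡ 2384;  2467^7 ≡ 1127;  2467^14 ≡ 650;  2467^269 ≡ 1700;  2467^538 ≡ 711;  2467^1883 ≡ 3766;  2467^3766 ≡ 1.
Smallest exponent giving 1 is 3766.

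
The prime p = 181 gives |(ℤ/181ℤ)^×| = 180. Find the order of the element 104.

180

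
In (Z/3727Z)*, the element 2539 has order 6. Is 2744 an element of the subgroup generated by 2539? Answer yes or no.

⟨2539⟩ has order 6; its elements mod 3727 are {1, 1188, 1189, 2538, 2539, 3726}.
2744 is not in this set.

no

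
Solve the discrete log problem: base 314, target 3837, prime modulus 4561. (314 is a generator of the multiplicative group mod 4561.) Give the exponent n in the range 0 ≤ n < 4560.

Baby-step giant-step with m = ceil(sqrt(4560)) = 68.
Baby table (314^j mod 4561 for j=0..67):
  0:1  1:314  2:2815  3:3637  4:1768  5:3271  6:869  7:3767
  8:1539  9:4341  10:3896  11:996  12:2596  13:3286  14:1018  15:382
  16:1362  17:3495  18:2790  19:348  20:4369  21:3566  22:2279  23:4090
  24:2619  25:1386  26:1909  27:1935  28:977  29:1191  30:4533  31:330
  32:3278  33:3067  34:667  35:4193  36:3034  37:3988  38:2518  39:1599
  40:376  41:4039  42:288  43:3773  44:3423  45:2987  46:2913  47:2482
  48:3978  49:3939  50:815  51:494  52:42  53:4066  54:4205  55:2241
  56:1280  57:552  58:10  59:3140  60:784  61:4443  62:3997  63:783
  64:4129  65:1182  66:1707  67:2361
Giant step factor: 314^(-68) ≡ 131 (mod 4561).
Scan 3837·131^i mod 4561 for i = 0, 1, …:
  i=0: 3837   i=1: 937   i=2: 4161   i=3: 2332
  i=4: 4466   i=5: 1238   i=6: 2543   i=7: 180
  i=8: 775   i=9: 1183     …   i=26: 1001
  i=27: 3423
Match at i=27, j=44: n = 27·68 + 44 = 1880.

1880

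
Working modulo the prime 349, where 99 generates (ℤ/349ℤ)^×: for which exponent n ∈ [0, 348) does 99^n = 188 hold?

125

Baby-step giant-step with m = ceil(sqrt(348)) = 19.
Baby table (99^j mod 349 for j=0..18):
  0:1  1:99  2:29  3:79  4:143  5:197  6:308  7:129
  8:207  9:251  10:70  11:299  12:285  13:295  14:238  15:179
  16:271  17:305  18:181
Giant step factor: 99^(-19) ≡ 32 (mod 349).
Scan 188·32^i mod 349 for i = 0, 1, …:
  i=0: 188   i=1: 83   i=2: 213   i=3: 185
  i=4: 336   i=5: 282   i=6: 299
Match at i=6, j=11: n = 6·19 + 11 = 125.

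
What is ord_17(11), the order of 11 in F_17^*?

16

The order of 11 must divide p − 1 = 16 = 2^4.
Divisors: 1, 2, 4, 8, 16.
Check each in increasing order: 11^1 ≡ 11;  11^2 ≡ 2;  11^4 ≡ 4;  11^8 ≡ 16;  11^16 ≡ 1.
Smallest exponent giving 1 is 16.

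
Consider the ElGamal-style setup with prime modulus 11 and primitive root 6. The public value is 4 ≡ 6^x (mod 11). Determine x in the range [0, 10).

8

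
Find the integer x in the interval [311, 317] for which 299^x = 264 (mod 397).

Compute 299^311 mod 397 = 296, then multiply by 299 repeatedly:
  299^311=296  299^312=370  299^313=264
Found 264 at exponent 313.

313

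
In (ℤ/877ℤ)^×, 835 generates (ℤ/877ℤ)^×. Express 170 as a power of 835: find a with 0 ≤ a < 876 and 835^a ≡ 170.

467

Baby-step giant-step with m = ceil(sqrt(876)) = 30.
Baby table (835^j mod 877 for j=0..29):
  0:1  1:835  2:10  3:457  4:100  5:185  6:123  7:96
  8:353  9:83  10:22  11:830  12:220  13:407  14:446  15:562
  16:75  17:358  18:750  19:72  20:484  21:720  22:455  23:184
  24:165  25:86  26:773  27:860  28:714  29:707
Giant step factor: 835^(-30) ≡ 389 (mod 877).
Scan 170·389^i mod 877 for i = 0, 1, …:
  i=0: 170   i=1: 355   i=2: 406   i=3: 74
  i=4: 722   i=5: 218   i=6: 610   i=7: 500
  i=8: 683   i=9: 833     …   i=14: 542
  i=15: 358
Match at i=15, j=17: a = 15·30 + 17 = 467.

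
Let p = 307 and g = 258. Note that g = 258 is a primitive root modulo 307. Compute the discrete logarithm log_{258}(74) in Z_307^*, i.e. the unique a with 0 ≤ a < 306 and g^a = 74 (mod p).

19

Successive powers of 258 modulo 307:
  258^0=1  258^1=258  258^2=252  258^3=239  258^4=262  258^5=56
  258^6=19  258^7=297  258^8=183  258^9=243  258^10=66  258^11=143
  258^12=54  258^13=117  258^14=100  258^15=12  258^16=26  258^17=261
  258^18=105  258^19=74
So 258^19 ≡ 74 (mod 307), giving a = 19.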